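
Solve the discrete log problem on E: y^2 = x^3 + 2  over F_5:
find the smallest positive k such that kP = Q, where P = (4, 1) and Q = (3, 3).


Enumerate multiples of P until we hit Q = (3, 3):
  1P = (4, 1)
  2P = (3, 3)
Match found at i = 2.

k = 2


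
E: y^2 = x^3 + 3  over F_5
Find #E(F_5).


For each x in F_5, count y with y^2 = x^3 + 0 x + 3 mod 5:
  x = 1: RHS = 4, y in [2, 3]  -> 2 point(s)
  x = 2: RHS = 1, y in [1, 4]  -> 2 point(s)
  x = 3: RHS = 0, y in [0]  -> 1 point(s)
Affine points: 5. Add the point at infinity: total = 6.

#E(F_5) = 6


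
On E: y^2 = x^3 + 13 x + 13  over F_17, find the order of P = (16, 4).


Compute successive multiples of P until we hit O:
  1P = (16, 4)
  2P = (6, 16)
  3P = (8, 0)
  4P = (6, 1)
  5P = (16, 13)
  6P = O

ord(P) = 6


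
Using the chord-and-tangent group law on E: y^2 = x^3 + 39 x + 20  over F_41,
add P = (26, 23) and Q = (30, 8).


P != Q, so use the chord formula.
s = (y2 - y1) / (x2 - x1) = (26) / (4) mod 41 = 27
x3 = s^2 - x1 - x2 mod 41 = 27^2 - 26 - 30 = 17
y3 = s (x1 - x3) - y1 mod 41 = 27 * (26 - 17) - 23 = 15

P + Q = (17, 15)


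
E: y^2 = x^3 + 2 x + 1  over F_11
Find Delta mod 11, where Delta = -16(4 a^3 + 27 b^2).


4 a^3 + 27 b^2 = 4*2^3 + 27*1^2 = 32 + 27 = 59
Delta = -16 * (59) = -944
Delta mod 11 = 2

Delta = 2 (mod 11)


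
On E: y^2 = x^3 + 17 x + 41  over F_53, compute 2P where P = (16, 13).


Doubling: s = (3 x1^2 + a) / (2 y1)
s = (3*16^2 + 17) / (2*13) mod 53 = 20
x3 = s^2 - 2 x1 mod 53 = 20^2 - 2*16 = 50
y3 = s (x1 - x3) - y1 mod 53 = 20 * (16 - 50) - 13 = 49

2P = (50, 49)


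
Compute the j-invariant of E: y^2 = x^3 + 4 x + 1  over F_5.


Delta = -16(4 a^3 + 27 b^2) mod 5 = 2
-1728 * (4 a)^3 = -1728 * (4*4)^3 mod 5 = 2
j = 2 * 2^(-1) mod 5 = 1

j = 1 (mod 5)


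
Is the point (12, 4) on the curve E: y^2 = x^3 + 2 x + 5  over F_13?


Check whether y^2 = x^3 + 2 x + 5 (mod 13) for (x, y) = (12, 4).
LHS: y^2 = 4^2 mod 13 = 3
RHS: x^3 + 2 x + 5 = 12^3 + 2*12 + 5 mod 13 = 2
LHS != RHS

No, not on the curve


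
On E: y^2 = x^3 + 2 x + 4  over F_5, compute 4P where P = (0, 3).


k = 4 = 100_2 (binary, LSB first: 001)
Double-and-add from P = (0, 3):
  bit 0 = 0: acc unchanged = O
  bit 1 = 0: acc unchanged = O
  bit 2 = 1: acc = O + (2, 1) = (2, 1)

4P = (2, 1)


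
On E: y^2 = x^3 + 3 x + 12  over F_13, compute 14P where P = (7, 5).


k = 14 = 1110_2 (binary, LSB first: 0111)
Double-and-add from P = (7, 5):
  bit 0 = 0: acc unchanged = O
  bit 1 = 1: acc = O + (3, 3) = (3, 3)
  bit 2 = 1: acc = (3, 3) + (6, 8) = (1, 9)
  bit 3 = 1: acc = (1, 9) + (5, 3) = (6, 5)

14P = (6, 5)


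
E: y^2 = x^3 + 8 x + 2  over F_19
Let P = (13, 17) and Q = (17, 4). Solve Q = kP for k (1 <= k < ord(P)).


Enumerate multiples of P until we hit Q = (17, 4):
  1P = (13, 17)
  2P = (17, 4)
Match found at i = 2.

k = 2


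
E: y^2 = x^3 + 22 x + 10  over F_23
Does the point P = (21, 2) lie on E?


Check whether y^2 = x^3 + 22 x + 10 (mod 23) for (x, y) = (21, 2).
LHS: y^2 = 2^2 mod 23 = 4
RHS: x^3 + 22 x + 10 = 21^3 + 22*21 + 10 mod 23 = 4
LHS = RHS

Yes, on the curve


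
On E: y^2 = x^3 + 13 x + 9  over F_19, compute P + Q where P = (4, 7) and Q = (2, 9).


P != Q, so use the chord formula.
s = (y2 - y1) / (x2 - x1) = (2) / (17) mod 19 = 18
x3 = s^2 - x1 - x2 mod 19 = 18^2 - 4 - 2 = 14
y3 = s (x1 - x3) - y1 mod 19 = 18 * (4 - 14) - 7 = 3

P + Q = (14, 3)


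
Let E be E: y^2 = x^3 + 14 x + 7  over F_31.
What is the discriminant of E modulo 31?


4 a^3 + 27 b^2 = 4*14^3 + 27*7^2 = 10976 + 1323 = 12299
Delta = -16 * (12299) = -196784
Delta mod 31 = 4

Delta = 4 (mod 31)


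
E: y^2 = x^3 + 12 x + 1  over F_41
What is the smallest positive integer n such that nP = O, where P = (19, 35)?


Compute successive multiples of P until we hit O:
  1P = (19, 35)
  2P = (4, 21)
  3P = (36, 12)
  4P = (25, 31)
  5P = (2, 22)
  6P = (2, 19)
  7P = (25, 10)
  8P = (36, 29)
  ... (continuing to 11P)
  11P = O

ord(P) = 11


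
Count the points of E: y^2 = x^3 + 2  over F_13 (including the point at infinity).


For each x in F_13, count y with y^2 = x^3 + 0 x + 2 mod 13:
  x = 1: RHS = 3, y in [4, 9]  -> 2 point(s)
  x = 2: RHS = 10, y in [6, 7]  -> 2 point(s)
  x = 3: RHS = 3, y in [4, 9]  -> 2 point(s)
  x = 4: RHS = 1, y in [1, 12]  -> 2 point(s)
  x = 5: RHS = 10, y in [6, 7]  -> 2 point(s)
  x = 6: RHS = 10, y in [6, 7]  -> 2 point(s)
  x = 9: RHS = 3, y in [4, 9]  -> 2 point(s)
  x = 10: RHS = 1, y in [1, 12]  -> 2 point(s)
  x = 12: RHS = 1, y in [1, 12]  -> 2 point(s)
Affine points: 18. Add the point at infinity: total = 19.

#E(F_13) = 19


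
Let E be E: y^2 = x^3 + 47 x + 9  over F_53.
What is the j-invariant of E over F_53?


Delta = -16(4 a^3 + 27 b^2) mod 53 = 32
-1728 * (4 a)^3 = -1728 * (4*47)^3 mod 53 = 30
j = 30 * 32^(-1) mod 53 = 44

j = 44 (mod 53)


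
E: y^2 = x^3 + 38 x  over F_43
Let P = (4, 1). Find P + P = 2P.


Doubling: s = (3 x1^2 + a) / (2 y1)
s = (3*4^2 + 38) / (2*1) mod 43 = 0
x3 = s^2 - 2 x1 mod 43 = 0^2 - 2*4 = 35
y3 = s (x1 - x3) - y1 mod 43 = 0 * (4 - 35) - 1 = 42

2P = (35, 42)


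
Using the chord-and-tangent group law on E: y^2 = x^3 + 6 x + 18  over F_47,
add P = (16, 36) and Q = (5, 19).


P != Q, so use the chord formula.
s = (y2 - y1) / (x2 - x1) = (30) / (36) mod 47 = 40
x3 = s^2 - x1 - x2 mod 47 = 40^2 - 16 - 5 = 28
y3 = s (x1 - x3) - y1 mod 47 = 40 * (16 - 28) - 36 = 1

P + Q = (28, 1)


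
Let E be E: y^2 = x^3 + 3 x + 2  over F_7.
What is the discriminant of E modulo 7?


4 a^3 + 27 b^2 = 4*3^3 + 27*2^2 = 108 + 108 = 216
Delta = -16 * (216) = -3456
Delta mod 7 = 2

Delta = 2 (mod 7)


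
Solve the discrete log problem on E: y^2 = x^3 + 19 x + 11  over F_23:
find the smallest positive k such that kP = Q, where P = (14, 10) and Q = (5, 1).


Enumerate multiples of P until we hit Q = (5, 1):
  1P = (14, 10)
  2P = (4, 6)
  3P = (7, 2)
  4P = (8, 10)
  5P = (1, 13)
  6P = (12, 9)
  7P = (3, 7)
  8P = (19, 20)
  9P = (17, 7)
  10P = (16, 15)
  11P = (5, 1)
Match found at i = 11.

k = 11


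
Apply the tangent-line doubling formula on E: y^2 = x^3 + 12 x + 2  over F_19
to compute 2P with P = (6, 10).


Doubling: s = (3 x1^2 + a) / (2 y1)
s = (3*6^2 + 12) / (2*10) mod 19 = 6
x3 = s^2 - 2 x1 mod 19 = 6^2 - 2*6 = 5
y3 = s (x1 - x3) - y1 mod 19 = 6 * (6 - 5) - 10 = 15

2P = (5, 15)


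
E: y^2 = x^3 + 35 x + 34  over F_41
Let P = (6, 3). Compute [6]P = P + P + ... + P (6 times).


k = 6 = 110_2 (binary, LSB first: 011)
Double-and-add from P = (6, 3):
  bit 0 = 0: acc unchanged = O
  bit 1 = 1: acc = O + (31, 23) = (31, 23)
  bit 2 = 1: acc = (31, 23) + (40, 30) = (3, 17)

6P = (3, 17)


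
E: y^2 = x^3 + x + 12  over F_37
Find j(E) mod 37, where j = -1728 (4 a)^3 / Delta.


Delta = -16(4 a^3 + 27 b^2) mod 37 = 36
-1728 * (4 a)^3 = -1728 * (4*1)^3 mod 37 = 1
j = 1 * 36^(-1) mod 37 = 36

j = 36 (mod 37)


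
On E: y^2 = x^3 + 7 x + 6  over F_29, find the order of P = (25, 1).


Compute successive multiples of P until we hit O:
  1P = (25, 1)
  2P = (3, 24)
  3P = (26, 4)
  4P = (16, 26)
  5P = (24, 22)
  6P = (15, 21)
  7P = (22, 22)
  8P = (2, 12)
  ... (continuing to 33P)
  33P = O

ord(P) = 33


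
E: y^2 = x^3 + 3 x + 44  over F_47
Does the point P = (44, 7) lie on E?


Check whether y^2 = x^3 + 3 x + 44 (mod 47) for (x, y) = (44, 7).
LHS: y^2 = 7^2 mod 47 = 2
RHS: x^3 + 3 x + 44 = 44^3 + 3*44 + 44 mod 47 = 8
LHS != RHS

No, not on the curve


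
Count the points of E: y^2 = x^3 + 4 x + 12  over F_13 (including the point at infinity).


For each x in F_13, count y with y^2 = x^3 + 4 x + 12 mod 13:
  x = 0: RHS = 12, y in [5, 8]  -> 2 point(s)
  x = 1: RHS = 4, y in [2, 11]  -> 2 point(s)
  x = 3: RHS = 12, y in [5, 8]  -> 2 point(s)
  x = 4: RHS = 1, y in [1, 12]  -> 2 point(s)
  x = 5: RHS = 1, y in [1, 12]  -> 2 point(s)
  x = 8: RHS = 10, y in [6, 7]  -> 2 point(s)
  x = 9: RHS = 10, y in [6, 7]  -> 2 point(s)
  x = 10: RHS = 12, y in [5, 8]  -> 2 point(s)
  x = 11: RHS = 9, y in [3, 10]  -> 2 point(s)
Affine points: 18. Add the point at infinity: total = 19.

#E(F_13) = 19


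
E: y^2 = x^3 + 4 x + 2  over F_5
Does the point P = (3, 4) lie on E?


Check whether y^2 = x^3 + 4 x + 2 (mod 5) for (x, y) = (3, 4).
LHS: y^2 = 4^2 mod 5 = 1
RHS: x^3 + 4 x + 2 = 3^3 + 4*3 + 2 mod 5 = 1
LHS = RHS

Yes, on the curve


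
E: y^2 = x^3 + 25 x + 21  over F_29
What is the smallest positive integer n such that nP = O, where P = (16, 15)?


Compute successive multiples of P until we hit O:
  1P = (16, 15)
  2P = (10, 16)
  3P = (28, 16)
  4P = (13, 7)
  5P = (20, 13)
  6P = (15, 28)
  7P = (22, 5)
  8P = (26, 21)
  ... (continuing to 23P)
  23P = O

ord(P) = 23


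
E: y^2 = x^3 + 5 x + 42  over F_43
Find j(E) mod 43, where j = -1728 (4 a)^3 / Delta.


Delta = -16(4 a^3 + 27 b^2) mod 43 = 39
-1728 * (4 a)^3 = -1728 * (4*5)^3 mod 43 = 27
j = 27 * 39^(-1) mod 43 = 4

j = 4 (mod 43)


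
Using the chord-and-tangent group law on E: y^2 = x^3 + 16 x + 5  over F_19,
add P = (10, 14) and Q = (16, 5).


P != Q, so use the chord formula.
s = (y2 - y1) / (x2 - x1) = (10) / (6) mod 19 = 8
x3 = s^2 - x1 - x2 mod 19 = 8^2 - 10 - 16 = 0
y3 = s (x1 - x3) - y1 mod 19 = 8 * (10 - 0) - 14 = 9

P + Q = (0, 9)


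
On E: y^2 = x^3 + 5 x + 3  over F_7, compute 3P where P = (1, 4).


k = 3 = 11_2 (binary, LSB first: 11)
Double-and-add from P = (1, 4):
  bit 0 = 1: acc = O + (1, 4) = (1, 4)
  bit 1 = 1: acc = (1, 4) + (6, 5) = (2, 0)

3P = (2, 0)


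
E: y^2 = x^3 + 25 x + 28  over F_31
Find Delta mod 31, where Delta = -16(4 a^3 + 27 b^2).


4 a^3 + 27 b^2 = 4*25^3 + 27*28^2 = 62500 + 21168 = 83668
Delta = -16 * (83668) = -1338688
Delta mod 31 = 16

Delta = 16 (mod 31)


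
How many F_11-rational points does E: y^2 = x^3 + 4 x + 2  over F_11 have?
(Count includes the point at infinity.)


For each x in F_11, count y with y^2 = x^3 + 4 x + 2 mod 11:
  x = 4: RHS = 5, y in [4, 7]  -> 2 point(s)
  x = 5: RHS = 4, y in [2, 9]  -> 2 point(s)
  x = 6: RHS = 0, y in [0]  -> 1 point(s)
Affine points: 5. Add the point at infinity: total = 6.

#E(F_11) = 6


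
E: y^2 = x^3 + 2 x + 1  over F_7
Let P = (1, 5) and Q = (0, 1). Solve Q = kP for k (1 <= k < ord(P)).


Enumerate multiples of P until we hit Q = (0, 1):
  1P = (1, 5)
  2P = (0, 6)
  3P = (0, 1)
Match found at i = 3.

k = 3


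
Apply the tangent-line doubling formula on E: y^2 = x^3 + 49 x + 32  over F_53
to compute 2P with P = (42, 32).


Doubling: s = (3 x1^2 + a) / (2 y1)
s = (3*42^2 + 49) / (2*32) mod 53 = 23
x3 = s^2 - 2 x1 mod 53 = 23^2 - 2*42 = 21
y3 = s (x1 - x3) - y1 mod 53 = 23 * (42 - 21) - 32 = 27

2P = (21, 27)


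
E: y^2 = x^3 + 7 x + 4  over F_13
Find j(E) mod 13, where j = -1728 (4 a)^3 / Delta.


Delta = -16(4 a^3 + 27 b^2) mod 13 = 9
-1728 * (4 a)^3 = -1728 * (4*7)^3 mod 13 = 8
j = 8 * 9^(-1) mod 13 = 11

j = 11 (mod 13)


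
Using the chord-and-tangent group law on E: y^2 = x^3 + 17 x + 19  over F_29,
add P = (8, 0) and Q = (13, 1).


P != Q, so use the chord formula.
s = (y2 - y1) / (x2 - x1) = (1) / (5) mod 29 = 6
x3 = s^2 - x1 - x2 mod 29 = 6^2 - 8 - 13 = 15
y3 = s (x1 - x3) - y1 mod 29 = 6 * (8 - 15) - 0 = 16

P + Q = (15, 16)


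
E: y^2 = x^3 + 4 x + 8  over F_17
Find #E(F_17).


For each x in F_17, count y with y^2 = x^3 + 4 x + 8 mod 17:
  x = 0: RHS = 8, y in [5, 12]  -> 2 point(s)
  x = 1: RHS = 13, y in [8, 9]  -> 2 point(s)
  x = 3: RHS = 13, y in [8, 9]  -> 2 point(s)
  x = 5: RHS = 0, y in [0]  -> 1 point(s)
  x = 8: RHS = 8, y in [5, 12]  -> 2 point(s)
  x = 9: RHS = 8, y in [5, 12]  -> 2 point(s)
  x = 12: RHS = 16, y in [4, 13]  -> 2 point(s)
  x = 13: RHS = 13, y in [8, 9]  -> 2 point(s)
  x = 15: RHS = 9, y in [3, 14]  -> 2 point(s)
Affine points: 17. Add the point at infinity: total = 18.

#E(F_17) = 18


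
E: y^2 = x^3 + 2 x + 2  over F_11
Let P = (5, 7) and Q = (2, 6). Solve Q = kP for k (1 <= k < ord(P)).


Enumerate multiples of P until we hit Q = (2, 6):
  1P = (5, 7)
  2P = (1, 4)
  3P = (9, 1)
  4P = (2, 5)
  5P = (2, 6)
Match found at i = 5.

k = 5


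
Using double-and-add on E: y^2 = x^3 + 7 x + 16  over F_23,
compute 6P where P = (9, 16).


k = 6 = 110_2 (binary, LSB first: 011)
Double-and-add from P = (9, 16):
  bit 0 = 0: acc unchanged = O
  bit 1 = 1: acc = O + (0, 4) = (0, 4)
  bit 2 = 1: acc = (0, 4) + (4, 4) = (19, 19)

6P = (19, 19)


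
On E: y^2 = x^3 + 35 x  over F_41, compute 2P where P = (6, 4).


Doubling: s = (3 x1^2 + a) / (2 y1)
s = (3*6^2 + 35) / (2*4) mod 41 = 23
x3 = s^2 - 2 x1 mod 41 = 23^2 - 2*6 = 25
y3 = s (x1 - x3) - y1 mod 41 = 23 * (6 - 25) - 4 = 10

2P = (25, 10)


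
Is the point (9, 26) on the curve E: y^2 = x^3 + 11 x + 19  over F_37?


Check whether y^2 = x^3 + 11 x + 19 (mod 37) for (x, y) = (9, 26).
LHS: y^2 = 26^2 mod 37 = 10
RHS: x^3 + 11 x + 19 = 9^3 + 11*9 + 19 mod 37 = 33
LHS != RHS

No, not on the curve


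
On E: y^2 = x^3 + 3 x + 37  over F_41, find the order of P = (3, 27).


Compute successive multiples of P until we hit O:
  1P = (3, 27)
  2P = (10, 1)
  3P = (10, 40)
  4P = (3, 14)
  5P = O

ord(P) = 5


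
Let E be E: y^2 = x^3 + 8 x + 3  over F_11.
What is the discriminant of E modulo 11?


4 a^3 + 27 b^2 = 4*8^3 + 27*3^2 = 2048 + 243 = 2291
Delta = -16 * (2291) = -36656
Delta mod 11 = 7

Delta = 7 (mod 11)


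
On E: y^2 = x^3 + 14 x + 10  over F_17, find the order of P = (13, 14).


Compute successive multiples of P until we hit O:
  1P = (13, 14)
  2P = (9, 7)
  3P = (14, 14)
  4P = (7, 3)
  5P = (15, 5)
  6P = (5, 1)
  7P = (12, 11)
  8P = (1, 5)
  ... (continuing to 21P)
  21P = O

ord(P) = 21


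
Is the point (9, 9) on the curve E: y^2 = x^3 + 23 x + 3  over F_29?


Check whether y^2 = x^3 + 23 x + 3 (mod 29) for (x, y) = (9, 9).
LHS: y^2 = 9^2 mod 29 = 23
RHS: x^3 + 23 x + 3 = 9^3 + 23*9 + 3 mod 29 = 11
LHS != RHS

No, not on the curve


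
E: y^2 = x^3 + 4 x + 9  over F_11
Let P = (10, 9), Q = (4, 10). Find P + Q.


P != Q, so use the chord formula.
s = (y2 - y1) / (x2 - x1) = (1) / (5) mod 11 = 9
x3 = s^2 - x1 - x2 mod 11 = 9^2 - 10 - 4 = 1
y3 = s (x1 - x3) - y1 mod 11 = 9 * (10 - 1) - 9 = 6

P + Q = (1, 6)


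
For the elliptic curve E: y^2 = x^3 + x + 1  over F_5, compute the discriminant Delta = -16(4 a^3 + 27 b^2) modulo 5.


4 a^3 + 27 b^2 = 4*1^3 + 27*1^2 = 4 + 27 = 31
Delta = -16 * (31) = -496
Delta mod 5 = 4

Delta = 4 (mod 5)


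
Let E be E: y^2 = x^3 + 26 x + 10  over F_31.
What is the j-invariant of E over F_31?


Delta = -16(4 a^3 + 27 b^2) mod 31 = 16
-1728 * (4 a)^3 = -1728 * (4*26)^3 mod 31 = 15
j = 15 * 16^(-1) mod 31 = 30

j = 30 (mod 31)


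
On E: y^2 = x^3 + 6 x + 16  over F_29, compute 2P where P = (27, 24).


Doubling: s = (3 x1^2 + a) / (2 y1)
s = (3*27^2 + 6) / (2*24) mod 29 = 4
x3 = s^2 - 2 x1 mod 29 = 4^2 - 2*27 = 20
y3 = s (x1 - x3) - y1 mod 29 = 4 * (27 - 20) - 24 = 4

2P = (20, 4)


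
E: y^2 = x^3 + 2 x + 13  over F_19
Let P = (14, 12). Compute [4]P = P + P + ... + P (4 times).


k = 4 = 100_2 (binary, LSB first: 001)
Double-and-add from P = (14, 12):
  bit 0 = 0: acc unchanged = O
  bit 1 = 0: acc unchanged = O
  bit 2 = 1: acc = O + (10, 11) = (10, 11)

4P = (10, 11)


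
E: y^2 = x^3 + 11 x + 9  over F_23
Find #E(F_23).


For each x in F_23, count y with y^2 = x^3 + 11 x + 9 mod 23:
  x = 0: RHS = 9, y in [3, 20]  -> 2 point(s)
  x = 2: RHS = 16, y in [4, 19]  -> 2 point(s)
  x = 3: RHS = 0, y in [0]  -> 1 point(s)
  x = 4: RHS = 2, y in [5, 18]  -> 2 point(s)
  x = 9: RHS = 9, y in [3, 20]  -> 2 point(s)
  x = 11: RHS = 12, y in [9, 14]  -> 2 point(s)
  x = 12: RHS = 6, y in [11, 12]  -> 2 point(s)
  x = 13: RHS = 3, y in [7, 16]  -> 2 point(s)
  x = 14: RHS = 9, y in [3, 20]  -> 2 point(s)
  x = 16: RHS = 3, y in [7, 16]  -> 2 point(s)
  x = 17: RHS = 3, y in [7, 16]  -> 2 point(s)
  x = 18: RHS = 13, y in [6, 17]  -> 2 point(s)
  x = 19: RHS = 16, y in [4, 19]  -> 2 point(s)
  x = 20: RHS = 18, y in [8, 15]  -> 2 point(s)
  x = 21: RHS = 2, y in [5, 18]  -> 2 point(s)
Affine points: 29. Add the point at infinity: total = 30.

#E(F_23) = 30


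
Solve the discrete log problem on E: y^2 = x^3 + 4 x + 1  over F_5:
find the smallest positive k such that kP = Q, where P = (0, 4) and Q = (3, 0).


Enumerate multiples of P until we hit Q = (3, 0):
  1P = (0, 4)
  2P = (4, 4)
  3P = (1, 1)
  4P = (3, 0)
Match found at i = 4.

k = 4


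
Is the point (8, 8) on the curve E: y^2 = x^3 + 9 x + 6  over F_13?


Check whether y^2 = x^3 + 9 x + 6 (mod 13) for (x, y) = (8, 8).
LHS: y^2 = 8^2 mod 13 = 12
RHS: x^3 + 9 x + 6 = 8^3 + 9*8 + 6 mod 13 = 5
LHS != RHS

No, not on the curve


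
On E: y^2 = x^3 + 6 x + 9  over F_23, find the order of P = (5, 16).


Compute successive multiples of P until we hit O:
  1P = (5, 16)
  2P = (2, 11)
  3P = (6, 13)
  4P = (21, 9)
  5P = (21, 14)
  6P = (6, 10)
  7P = (2, 12)
  8P = (5, 7)
  ... (continuing to 9P)
  9P = O

ord(P) = 9


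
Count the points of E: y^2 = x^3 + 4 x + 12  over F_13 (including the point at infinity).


For each x in F_13, count y with y^2 = x^3 + 4 x + 12 mod 13:
  x = 0: RHS = 12, y in [5, 8]  -> 2 point(s)
  x = 1: RHS = 4, y in [2, 11]  -> 2 point(s)
  x = 3: RHS = 12, y in [5, 8]  -> 2 point(s)
  x = 4: RHS = 1, y in [1, 12]  -> 2 point(s)
  x = 5: RHS = 1, y in [1, 12]  -> 2 point(s)
  x = 8: RHS = 10, y in [6, 7]  -> 2 point(s)
  x = 9: RHS = 10, y in [6, 7]  -> 2 point(s)
  x = 10: RHS = 12, y in [5, 8]  -> 2 point(s)
  x = 11: RHS = 9, y in [3, 10]  -> 2 point(s)
Affine points: 18. Add the point at infinity: total = 19.

#E(F_13) = 19


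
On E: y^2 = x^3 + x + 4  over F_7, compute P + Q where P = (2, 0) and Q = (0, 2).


P != Q, so use the chord formula.
s = (y2 - y1) / (x2 - x1) = (2) / (5) mod 7 = 6
x3 = s^2 - x1 - x2 mod 7 = 6^2 - 2 - 0 = 6
y3 = s (x1 - x3) - y1 mod 7 = 6 * (2 - 6) - 0 = 4

P + Q = (6, 4)


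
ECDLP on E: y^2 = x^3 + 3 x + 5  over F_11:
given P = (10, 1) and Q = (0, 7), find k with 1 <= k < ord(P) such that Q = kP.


Enumerate multiples of P until we hit Q = (0, 7):
  1P = (10, 1)
  2P = (0, 7)
Match found at i = 2.

k = 2


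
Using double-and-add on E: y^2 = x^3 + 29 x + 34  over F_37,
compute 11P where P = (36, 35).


k = 11 = 1011_2 (binary, LSB first: 1101)
Double-and-add from P = (36, 35):
  bit 0 = 1: acc = O + (36, 35) = (36, 35)
  bit 1 = 1: acc = (36, 35) + (29, 20) = (0, 21)
  bit 2 = 0: acc unchanged = (0, 21)
  bit 3 = 1: acc = (0, 21) + (2, 27) = (7, 32)

11P = (7, 32)


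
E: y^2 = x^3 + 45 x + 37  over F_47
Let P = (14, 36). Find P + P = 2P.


Doubling: s = (3 x1^2 + a) / (2 y1)
s = (3*14^2 + 45) / (2*36) mod 47 = 46
x3 = s^2 - 2 x1 mod 47 = 46^2 - 2*14 = 20
y3 = s (x1 - x3) - y1 mod 47 = 46 * (14 - 20) - 36 = 17

2P = (20, 17)


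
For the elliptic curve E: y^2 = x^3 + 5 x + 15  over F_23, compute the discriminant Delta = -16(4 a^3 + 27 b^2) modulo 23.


4 a^3 + 27 b^2 = 4*5^3 + 27*15^2 = 500 + 6075 = 6575
Delta = -16 * (6575) = -105200
Delta mod 23 = 2

Delta = 2 (mod 23)


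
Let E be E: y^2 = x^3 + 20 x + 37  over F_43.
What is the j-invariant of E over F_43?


Delta = -16(4 a^3 + 27 b^2) mod 43 = 15
-1728 * (4 a)^3 = -1728 * (4*20)^3 mod 43 = 8
j = 8 * 15^(-1) mod 43 = 12

j = 12 (mod 43)


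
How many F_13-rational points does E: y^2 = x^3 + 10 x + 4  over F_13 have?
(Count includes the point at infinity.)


For each x in F_13, count y with y^2 = x^3 + 10 x + 4 mod 13:
  x = 0: RHS = 4, y in [2, 11]  -> 2 point(s)
  x = 3: RHS = 9, y in [3, 10]  -> 2 point(s)
  x = 4: RHS = 4, y in [2, 11]  -> 2 point(s)
  x = 5: RHS = 10, y in [6, 7]  -> 2 point(s)
  x = 7: RHS = 1, y in [1, 12]  -> 2 point(s)
  x = 9: RHS = 4, y in [2, 11]  -> 2 point(s)
  x = 10: RHS = 12, y in [5, 8]  -> 2 point(s)
Affine points: 14. Add the point at infinity: total = 15.

#E(F_13) = 15


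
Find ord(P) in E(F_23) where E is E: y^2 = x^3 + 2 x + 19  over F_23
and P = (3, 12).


Compute successive multiples of P until we hit O:
  1P = (3, 12)
  2P = (7, 10)
  3P = (19, 19)
  4P = (2, 10)
  5P = (22, 19)
  6P = (14, 13)
  7P = (10, 2)
  8P = (5, 4)
  ... (continuing to 22P)
  22P = O

ord(P) = 22


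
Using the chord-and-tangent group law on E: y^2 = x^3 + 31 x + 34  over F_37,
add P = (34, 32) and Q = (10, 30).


P != Q, so use the chord formula.
s = (y2 - y1) / (x2 - x1) = (35) / (13) mod 37 = 34
x3 = s^2 - x1 - x2 mod 37 = 34^2 - 34 - 10 = 2
y3 = s (x1 - x3) - y1 mod 37 = 34 * (34 - 2) - 32 = 20

P + Q = (2, 20)


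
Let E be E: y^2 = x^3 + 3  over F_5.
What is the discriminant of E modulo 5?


4 a^3 + 27 b^2 = 4*0^3 + 27*3^2 = 0 + 243 = 243
Delta = -16 * (243) = -3888
Delta mod 5 = 2

Delta = 2 (mod 5)


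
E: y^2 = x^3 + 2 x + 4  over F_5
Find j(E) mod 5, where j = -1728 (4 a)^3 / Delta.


Delta = -16(4 a^3 + 27 b^2) mod 5 = 1
-1728 * (4 a)^3 = -1728 * (4*2)^3 mod 5 = 4
j = 4 * 1^(-1) mod 5 = 4

j = 4 (mod 5)


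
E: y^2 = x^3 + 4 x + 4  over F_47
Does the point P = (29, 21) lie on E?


Check whether y^2 = x^3 + 4 x + 4 (mod 47) for (x, y) = (29, 21).
LHS: y^2 = 21^2 mod 47 = 18
RHS: x^3 + 4 x + 4 = 29^3 + 4*29 + 4 mod 47 = 22
LHS != RHS

No, not on the curve


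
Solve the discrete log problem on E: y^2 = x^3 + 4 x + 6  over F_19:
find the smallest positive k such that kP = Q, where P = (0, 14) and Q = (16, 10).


Enumerate multiples of P until we hit Q = (16, 10):
  1P = (0, 14)
  2P = (7, 4)
  3P = (9, 7)
  4P = (16, 9)
  5P = (10, 1)
  6P = (1, 12)
  7P = (3, 11)
  8P = (17, 3)
  9P = (18, 1)
  10P = (18, 18)
  11P = (17, 16)
  12P = (3, 8)
  13P = (1, 7)
  14P = (10, 18)
  15P = (16, 10)
Match found at i = 15.

k = 15


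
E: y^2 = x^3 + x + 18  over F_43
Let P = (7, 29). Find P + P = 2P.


Doubling: s = (3 x1^2 + a) / (2 y1)
s = (3*7^2 + 1) / (2*29) mod 43 = 7
x3 = s^2 - 2 x1 mod 43 = 7^2 - 2*7 = 35
y3 = s (x1 - x3) - y1 mod 43 = 7 * (7 - 35) - 29 = 33

2P = (35, 33)


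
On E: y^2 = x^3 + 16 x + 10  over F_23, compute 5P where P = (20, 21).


k = 5 = 101_2 (binary, LSB first: 101)
Double-and-add from P = (20, 21):
  bit 0 = 1: acc = O + (20, 21) = (20, 21)
  bit 1 = 0: acc unchanged = (20, 21)
  bit 2 = 1: acc = (20, 21) + (8, 12) = (20, 2)

5P = (20, 2)


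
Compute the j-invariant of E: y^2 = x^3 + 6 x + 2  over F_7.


Delta = -16(4 a^3 + 27 b^2) mod 7 = 2
-1728 * (4 a)^3 = -1728 * (4*6)^3 mod 7 = 6
j = 6 * 2^(-1) mod 7 = 3

j = 3 (mod 7)


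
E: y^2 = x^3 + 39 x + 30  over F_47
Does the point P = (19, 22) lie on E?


Check whether y^2 = x^3 + 39 x + 30 (mod 47) for (x, y) = (19, 22).
LHS: y^2 = 22^2 mod 47 = 14
RHS: x^3 + 39 x + 30 = 19^3 + 39*19 + 30 mod 47 = 16
LHS != RHS

No, not on the curve


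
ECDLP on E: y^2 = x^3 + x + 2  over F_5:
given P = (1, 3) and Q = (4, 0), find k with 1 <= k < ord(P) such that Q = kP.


Enumerate multiples of P until we hit Q = (4, 0):
  1P = (1, 3)
  2P = (4, 0)
Match found at i = 2.

k = 2


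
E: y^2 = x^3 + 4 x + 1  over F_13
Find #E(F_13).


For each x in F_13, count y with y^2 = x^3 + 4 x + 1 mod 13:
  x = 0: RHS = 1, y in [1, 12]  -> 2 point(s)
  x = 2: RHS = 4, y in [2, 11]  -> 2 point(s)
  x = 3: RHS = 1, y in [1, 12]  -> 2 point(s)
  x = 4: RHS = 3, y in [4, 9]  -> 2 point(s)
  x = 5: RHS = 3, y in [4, 9]  -> 2 point(s)
  x = 8: RHS = 12, y in [5, 8]  -> 2 point(s)
  x = 9: RHS = 12, y in [5, 8]  -> 2 point(s)
  x = 10: RHS = 1, y in [1, 12]  -> 2 point(s)
  x = 12: RHS = 9, y in [3, 10]  -> 2 point(s)
Affine points: 18. Add the point at infinity: total = 19.

#E(F_13) = 19


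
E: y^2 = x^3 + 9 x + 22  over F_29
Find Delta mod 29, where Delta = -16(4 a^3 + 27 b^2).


4 a^3 + 27 b^2 = 4*9^3 + 27*22^2 = 2916 + 13068 = 15984
Delta = -16 * (15984) = -255744
Delta mod 29 = 7

Delta = 7 (mod 29)


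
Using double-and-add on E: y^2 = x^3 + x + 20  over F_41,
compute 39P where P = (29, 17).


k = 39 = 100111_2 (binary, LSB first: 111001)
Double-and-add from P = (29, 17):
  bit 0 = 1: acc = O + (29, 17) = (29, 17)
  bit 1 = 1: acc = (29, 17) + (3, 3) = (27, 3)
  bit 2 = 1: acc = (27, 3) + (34, 30) = (25, 34)
  bit 3 = 0: acc unchanged = (25, 34)
  bit 4 = 0: acc unchanged = (25, 34)
  bit 5 = 1: acc = (25, 34) + (19, 25) = (30, 20)

39P = (30, 20)


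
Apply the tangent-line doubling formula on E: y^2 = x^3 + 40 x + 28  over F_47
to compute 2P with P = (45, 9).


Doubling: s = (3 x1^2 + a) / (2 y1)
s = (3*45^2 + 40) / (2*9) mod 47 = 29
x3 = s^2 - 2 x1 mod 47 = 29^2 - 2*45 = 46
y3 = s (x1 - x3) - y1 mod 47 = 29 * (45 - 46) - 9 = 9

2P = (46, 9)


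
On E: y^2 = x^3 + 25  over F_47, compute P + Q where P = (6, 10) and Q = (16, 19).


P != Q, so use the chord formula.
s = (y2 - y1) / (x2 - x1) = (9) / (10) mod 47 = 15
x3 = s^2 - x1 - x2 mod 47 = 15^2 - 6 - 16 = 15
y3 = s (x1 - x3) - y1 mod 47 = 15 * (6 - 15) - 10 = 43

P + Q = (15, 43)


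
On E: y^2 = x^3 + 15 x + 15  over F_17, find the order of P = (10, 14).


Compute successive multiples of P until we hit O:
  1P = (10, 14)
  2P = (12, 6)
  3P = (11, 7)
  4P = (11, 10)
  5P = (12, 11)
  6P = (10, 3)
  7P = O

ord(P) = 7


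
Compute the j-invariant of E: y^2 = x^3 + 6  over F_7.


Delta = -16(4 a^3 + 27 b^2) mod 7 = 2
-1728 * (4 a)^3 = -1728 * (4*0)^3 mod 7 = 0
j = 0 * 2^(-1) mod 7 = 0

j = 0 (mod 7)


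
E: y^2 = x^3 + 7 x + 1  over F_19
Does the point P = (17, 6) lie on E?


Check whether y^2 = x^3 + 7 x + 1 (mod 19) for (x, y) = (17, 6).
LHS: y^2 = 6^2 mod 19 = 17
RHS: x^3 + 7 x + 1 = 17^3 + 7*17 + 1 mod 19 = 17
LHS = RHS

Yes, on the curve


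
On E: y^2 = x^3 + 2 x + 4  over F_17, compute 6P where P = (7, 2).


k = 6 = 110_2 (binary, LSB first: 011)
Double-and-add from P = (7, 2):
  bit 0 = 0: acc unchanged = O
  bit 1 = 1: acc = O + (4, 12) = (4, 12)
  bit 2 = 1: acc = (4, 12) + (0, 2) = (15, 3)

6P = (15, 3)


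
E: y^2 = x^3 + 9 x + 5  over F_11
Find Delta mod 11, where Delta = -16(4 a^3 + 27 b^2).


4 a^3 + 27 b^2 = 4*9^3 + 27*5^2 = 2916 + 675 = 3591
Delta = -16 * (3591) = -57456
Delta mod 11 = 8

Delta = 8 (mod 11)


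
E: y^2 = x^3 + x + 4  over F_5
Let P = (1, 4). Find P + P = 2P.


Doubling: s = (3 x1^2 + a) / (2 y1)
s = (3*1^2 + 1) / (2*4) mod 5 = 3
x3 = s^2 - 2 x1 mod 5 = 3^2 - 2*1 = 2
y3 = s (x1 - x3) - y1 mod 5 = 3 * (1 - 2) - 4 = 3

2P = (2, 3)


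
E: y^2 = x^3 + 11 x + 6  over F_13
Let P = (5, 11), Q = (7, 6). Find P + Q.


P != Q, so use the chord formula.
s = (y2 - y1) / (x2 - x1) = (8) / (2) mod 13 = 4
x3 = s^2 - x1 - x2 mod 13 = 4^2 - 5 - 7 = 4
y3 = s (x1 - x3) - y1 mod 13 = 4 * (5 - 4) - 11 = 6

P + Q = (4, 6)


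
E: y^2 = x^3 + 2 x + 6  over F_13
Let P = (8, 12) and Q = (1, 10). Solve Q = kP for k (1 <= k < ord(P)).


Enumerate multiples of P until we hit Q = (1, 10):
  1P = (8, 12)
  2P = (7, 8)
  3P = (1, 3)
  4P = (3, 0)
  5P = (1, 10)
Match found at i = 5.

k = 5


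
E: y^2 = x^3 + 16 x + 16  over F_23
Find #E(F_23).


For each x in F_23, count y with y^2 = x^3 + 16 x + 16 mod 23:
  x = 0: RHS = 16, y in [4, 19]  -> 2 point(s)
  x = 4: RHS = 6, y in [11, 12]  -> 2 point(s)
  x = 6: RHS = 6, y in [11, 12]  -> 2 point(s)
  x = 8: RHS = 12, y in [9, 14]  -> 2 point(s)
  x = 10: RHS = 3, y in [7, 16]  -> 2 point(s)
  x = 12: RHS = 4, y in [2, 21]  -> 2 point(s)
  x = 13: RHS = 6, y in [11, 12]  -> 2 point(s)
  x = 17: RHS = 3, y in [7, 16]  -> 2 point(s)
  x = 18: RHS = 18, y in [8, 15]  -> 2 point(s)
  x = 19: RHS = 3, y in [7, 16]  -> 2 point(s)
Affine points: 20. Add the point at infinity: total = 21.

#E(F_23) = 21


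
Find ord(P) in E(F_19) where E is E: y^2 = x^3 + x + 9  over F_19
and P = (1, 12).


Compute successive multiples of P until we hit O:
  1P = (1, 12)
  2P = (7, 6)
  3P = (12, 18)
  4P = (3, 18)
  5P = (5, 14)
  6P = (18, 8)
  7P = (4, 1)
  8P = (0, 16)
  ... (continuing to 26P)
  26P = O

ord(P) = 26


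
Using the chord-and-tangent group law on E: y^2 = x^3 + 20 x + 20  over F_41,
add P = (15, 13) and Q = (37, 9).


P != Q, so use the chord formula.
s = (y2 - y1) / (x2 - x1) = (37) / (22) mod 41 = 11
x3 = s^2 - x1 - x2 mod 41 = 11^2 - 15 - 37 = 28
y3 = s (x1 - x3) - y1 mod 41 = 11 * (15 - 28) - 13 = 8

P + Q = (28, 8)


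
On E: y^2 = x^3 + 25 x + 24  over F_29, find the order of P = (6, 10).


Compute successive multiples of P until we hit O:
  1P = (6, 10)
  2P = (22, 17)
  3P = (26, 3)
  4P = (13, 20)
  5P = (15, 2)
  6P = (7, 7)
  7P = (25, 18)
  8P = (23, 21)
  ... (continuing to 35P)
  35P = O

ord(P) = 35


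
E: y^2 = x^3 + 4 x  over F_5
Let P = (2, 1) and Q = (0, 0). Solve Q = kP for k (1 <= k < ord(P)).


Enumerate multiples of P until we hit Q = (0, 0):
  1P = (2, 1)
  2P = (0, 0)
Match found at i = 2.

k = 2


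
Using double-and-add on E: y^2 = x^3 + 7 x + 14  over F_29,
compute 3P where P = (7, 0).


k = 3 = 11_2 (binary, LSB first: 11)
Double-and-add from P = (7, 0):
  bit 0 = 1: acc = O + (7, 0) = (7, 0)
  bit 1 = 1: acc = (7, 0) + O = (7, 0)

3P = (7, 0)


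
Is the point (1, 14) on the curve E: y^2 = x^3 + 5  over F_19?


Check whether y^2 = x^3 + 0 x + 5 (mod 19) for (x, y) = (1, 14).
LHS: y^2 = 14^2 mod 19 = 6
RHS: x^3 + 0 x + 5 = 1^3 + 0*1 + 5 mod 19 = 6
LHS = RHS

Yes, on the curve


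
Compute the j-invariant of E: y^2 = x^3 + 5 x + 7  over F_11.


Delta = -16(4 a^3 + 27 b^2) mod 11 = 4
-1728 * (4 a)^3 = -1728 * (4*5)^3 mod 11 = 8
j = 8 * 4^(-1) mod 11 = 2

j = 2 (mod 11)


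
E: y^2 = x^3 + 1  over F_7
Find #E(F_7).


For each x in F_7, count y with y^2 = x^3 + 0 x + 1 mod 7:
  x = 0: RHS = 1, y in [1, 6]  -> 2 point(s)
  x = 1: RHS = 2, y in [3, 4]  -> 2 point(s)
  x = 2: RHS = 2, y in [3, 4]  -> 2 point(s)
  x = 3: RHS = 0, y in [0]  -> 1 point(s)
  x = 4: RHS = 2, y in [3, 4]  -> 2 point(s)
  x = 5: RHS = 0, y in [0]  -> 1 point(s)
  x = 6: RHS = 0, y in [0]  -> 1 point(s)
Affine points: 11. Add the point at infinity: total = 12.

#E(F_7) = 12


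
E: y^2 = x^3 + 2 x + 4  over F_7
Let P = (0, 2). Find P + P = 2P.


Doubling: s = (3 x1^2 + a) / (2 y1)
s = (3*0^2 + 2) / (2*2) mod 7 = 4
x3 = s^2 - 2 x1 mod 7 = 4^2 - 2*0 = 2
y3 = s (x1 - x3) - y1 mod 7 = 4 * (0 - 2) - 2 = 4

2P = (2, 4)


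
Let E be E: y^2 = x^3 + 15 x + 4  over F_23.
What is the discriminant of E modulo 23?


4 a^3 + 27 b^2 = 4*15^3 + 27*4^2 = 13500 + 432 = 13932
Delta = -16 * (13932) = -222912
Delta mod 23 = 4

Delta = 4 (mod 23)


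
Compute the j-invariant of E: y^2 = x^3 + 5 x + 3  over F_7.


Delta = -16(4 a^3 + 27 b^2) mod 7 = 5
-1728 * (4 a)^3 = -1728 * (4*5)^3 mod 7 = 6
j = 6 * 5^(-1) mod 7 = 4

j = 4 (mod 7)


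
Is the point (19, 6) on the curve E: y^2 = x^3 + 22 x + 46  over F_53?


Check whether y^2 = x^3 + 22 x + 46 (mod 53) for (x, y) = (19, 6).
LHS: y^2 = 6^2 mod 53 = 36
RHS: x^3 + 22 x + 46 = 19^3 + 22*19 + 46 mod 53 = 9
LHS != RHS

No, not on the curve


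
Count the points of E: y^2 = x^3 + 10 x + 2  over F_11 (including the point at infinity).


For each x in F_11, count y with y^2 = x^3 + 10 x + 2 mod 11:
  x = 3: RHS = 4, y in [2, 9]  -> 2 point(s)
  x = 5: RHS = 1, y in [1, 10]  -> 2 point(s)
  x = 6: RHS = 3, y in [5, 6]  -> 2 point(s)
  x = 8: RHS = 0, y in [0]  -> 1 point(s)
Affine points: 7. Add the point at infinity: total = 8.

#E(F_11) = 8


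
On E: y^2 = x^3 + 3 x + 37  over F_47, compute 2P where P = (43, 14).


Doubling: s = (3 x1^2 + a) / (2 y1)
s = (3*43^2 + 3) / (2*14) mod 47 = 27
x3 = s^2 - 2 x1 mod 47 = 27^2 - 2*43 = 32
y3 = s (x1 - x3) - y1 mod 47 = 27 * (43 - 32) - 14 = 1

2P = (32, 1)


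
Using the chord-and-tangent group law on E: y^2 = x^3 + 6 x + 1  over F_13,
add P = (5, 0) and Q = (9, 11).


P != Q, so use the chord formula.
s = (y2 - y1) / (x2 - x1) = (11) / (4) mod 13 = 6
x3 = s^2 - x1 - x2 mod 13 = 6^2 - 5 - 9 = 9
y3 = s (x1 - x3) - y1 mod 13 = 6 * (5 - 9) - 0 = 2

P + Q = (9, 2)


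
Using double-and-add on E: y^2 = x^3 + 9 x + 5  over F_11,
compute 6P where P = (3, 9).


k = 6 = 110_2 (binary, LSB first: 011)
Double-and-add from P = (3, 9):
  bit 0 = 0: acc unchanged = O
  bit 1 = 1: acc = O + (9, 1) = (9, 1)
  bit 2 = 1: acc = (9, 1) + (7, 9) = (0, 7)

6P = (0, 7)


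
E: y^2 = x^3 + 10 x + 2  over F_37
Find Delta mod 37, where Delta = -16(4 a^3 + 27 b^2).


4 a^3 + 27 b^2 = 4*10^3 + 27*2^2 = 4000 + 108 = 4108
Delta = -16 * (4108) = -65728
Delta mod 37 = 21

Delta = 21 (mod 37)


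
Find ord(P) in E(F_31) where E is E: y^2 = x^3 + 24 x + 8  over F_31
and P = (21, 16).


Compute successive multiples of P until we hit O:
  1P = (21, 16)
  2P = (30, 13)
  3P = (18, 14)
  4P = (20, 26)
  5P = (28, 23)
  6P = (14, 22)
  7P = (29, 13)
  8P = (1, 23)
  ... (continuing to 35P)
  35P = O

ord(P) = 35


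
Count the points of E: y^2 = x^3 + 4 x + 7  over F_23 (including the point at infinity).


For each x in F_23, count y with y^2 = x^3 + 4 x + 7 mod 23:
  x = 1: RHS = 12, y in [9, 14]  -> 2 point(s)
  x = 2: RHS = 0, y in [0]  -> 1 point(s)
  x = 3: RHS = 0, y in [0]  -> 1 point(s)
  x = 4: RHS = 18, y in [8, 15]  -> 2 point(s)
  x = 9: RHS = 13, y in [6, 17]  -> 2 point(s)
  x = 10: RHS = 12, y in [9, 14]  -> 2 point(s)
  x = 11: RHS = 2, y in [5, 18]  -> 2 point(s)
  x = 12: RHS = 12, y in [9, 14]  -> 2 point(s)
  x = 13: RHS = 2, y in [5, 18]  -> 2 point(s)
  x = 14: RHS = 1, y in [1, 22]  -> 2 point(s)
  x = 16: RHS = 4, y in [2, 21]  -> 2 point(s)
  x = 18: RHS = 0, y in [0]  -> 1 point(s)
  x = 22: RHS = 2, y in [5, 18]  -> 2 point(s)
Affine points: 23. Add the point at infinity: total = 24.

#E(F_23) = 24


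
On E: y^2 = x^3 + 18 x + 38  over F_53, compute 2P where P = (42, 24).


Doubling: s = (3 x1^2 + a) / (2 y1)
s = (3*42^2 + 18) / (2*24) mod 53 = 51
x3 = s^2 - 2 x1 mod 53 = 51^2 - 2*42 = 26
y3 = s (x1 - x3) - y1 mod 53 = 51 * (42 - 26) - 24 = 50

2P = (26, 50)


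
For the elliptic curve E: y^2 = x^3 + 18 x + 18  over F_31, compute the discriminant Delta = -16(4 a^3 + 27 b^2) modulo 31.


4 a^3 + 27 b^2 = 4*18^3 + 27*18^2 = 23328 + 8748 = 32076
Delta = -16 * (32076) = -513216
Delta mod 31 = 20

Delta = 20 (mod 31)


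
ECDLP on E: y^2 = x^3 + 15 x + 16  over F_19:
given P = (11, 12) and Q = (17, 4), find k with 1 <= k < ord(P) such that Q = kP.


Enumerate multiples of P until we hit Q = (17, 4):
  1P = (11, 12)
  2P = (4, 8)
  3P = (2, 4)
  4P = (15, 14)
  5P = (17, 4)
Match found at i = 5.

k = 5


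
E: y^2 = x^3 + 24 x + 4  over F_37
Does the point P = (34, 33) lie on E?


Check whether y^2 = x^3 + 24 x + 4 (mod 37) for (x, y) = (34, 33).
LHS: y^2 = 33^2 mod 37 = 16
RHS: x^3 + 24 x + 4 = 34^3 + 24*34 + 4 mod 37 = 16
LHS = RHS

Yes, on the curve


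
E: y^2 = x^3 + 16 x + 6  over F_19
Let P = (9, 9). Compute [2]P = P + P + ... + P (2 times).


k = 2 = 10_2 (binary, LSB first: 01)
Double-and-add from P = (9, 9):
  bit 0 = 0: acc unchanged = O
  bit 1 = 1: acc = O + (12, 8) = (12, 8)

2P = (12, 8)


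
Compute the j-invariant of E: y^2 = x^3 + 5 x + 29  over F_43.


Delta = -16(4 a^3 + 27 b^2) mod 43 = 36
-1728 * (4 a)^3 = -1728 * (4*5)^3 mod 43 = 27
j = 27 * 36^(-1) mod 43 = 33

j = 33 (mod 43)


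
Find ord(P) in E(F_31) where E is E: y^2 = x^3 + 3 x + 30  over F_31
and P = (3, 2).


Compute successive multiples of P until we hit O:
  1P = (3, 2)
  2P = (27, 4)
  3P = (15, 28)
  4P = (22, 24)
  5P = (24, 21)
  6P = (29, 4)
  7P = (19, 23)
  8P = (6, 27)
  ... (continuing to 25P)
  25P = O

ord(P) = 25


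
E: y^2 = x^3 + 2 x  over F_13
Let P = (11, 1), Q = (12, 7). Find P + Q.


P != Q, so use the chord formula.
s = (y2 - y1) / (x2 - x1) = (6) / (1) mod 13 = 6
x3 = s^2 - x1 - x2 mod 13 = 6^2 - 11 - 12 = 0
y3 = s (x1 - x3) - y1 mod 13 = 6 * (11 - 0) - 1 = 0

P + Q = (0, 0)


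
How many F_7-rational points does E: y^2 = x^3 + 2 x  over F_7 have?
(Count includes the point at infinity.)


For each x in F_7, count y with y^2 = x^3 + 2 x + 0 mod 7:
  x = 0: RHS = 0, y in [0]  -> 1 point(s)
  x = 4: RHS = 2, y in [3, 4]  -> 2 point(s)
  x = 5: RHS = 2, y in [3, 4]  -> 2 point(s)
  x = 6: RHS = 4, y in [2, 5]  -> 2 point(s)
Affine points: 7. Add the point at infinity: total = 8.

#E(F_7) = 8


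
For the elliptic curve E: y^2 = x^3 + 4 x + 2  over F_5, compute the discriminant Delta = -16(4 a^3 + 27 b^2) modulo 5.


4 a^3 + 27 b^2 = 4*4^3 + 27*2^2 = 256 + 108 = 364
Delta = -16 * (364) = -5824
Delta mod 5 = 1

Delta = 1 (mod 5)


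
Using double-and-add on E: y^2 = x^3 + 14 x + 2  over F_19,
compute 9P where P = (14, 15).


k = 9 = 1001_2 (binary, LSB first: 1001)
Double-and-add from P = (14, 15):
  bit 0 = 1: acc = O + (14, 15) = (14, 15)
  bit 1 = 0: acc unchanged = (14, 15)
  bit 2 = 0: acc unchanged = (14, 15)
  bit 3 = 1: acc = (14, 15) + (18, 5) = (17, 2)

9P = (17, 2)


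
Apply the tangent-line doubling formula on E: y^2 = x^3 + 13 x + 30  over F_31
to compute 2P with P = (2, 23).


Doubling: s = (3 x1^2 + a) / (2 y1)
s = (3*2^2 + 13) / (2*23) mod 31 = 12
x3 = s^2 - 2 x1 mod 31 = 12^2 - 2*2 = 16
y3 = s (x1 - x3) - y1 mod 31 = 12 * (2 - 16) - 23 = 26

2P = (16, 26)


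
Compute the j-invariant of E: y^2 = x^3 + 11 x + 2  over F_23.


Delta = -16(4 a^3 + 27 b^2) mod 23 = 5
-1728 * (4 a)^3 = -1728 * (4*11)^3 mod 23 = 1
j = 1 * 5^(-1) mod 23 = 14

j = 14 (mod 23)


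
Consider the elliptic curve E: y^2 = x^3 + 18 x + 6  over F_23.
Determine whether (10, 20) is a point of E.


Check whether y^2 = x^3 + 18 x + 6 (mod 23) for (x, y) = (10, 20).
LHS: y^2 = 20^2 mod 23 = 9
RHS: x^3 + 18 x + 6 = 10^3 + 18*10 + 6 mod 23 = 13
LHS != RHS

No, not on the curve


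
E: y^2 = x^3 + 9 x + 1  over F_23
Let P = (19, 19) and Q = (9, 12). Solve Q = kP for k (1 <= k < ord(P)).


Enumerate multiples of P until we hit Q = (9, 12):
  1P = (19, 19)
  2P = (16, 20)
  3P = (6, 15)
  4P = (0, 1)
  5P = (7, 19)
  6P = (20, 4)
  7P = (2, 2)
  8P = (3, 20)
  9P = (9, 12)
Match found at i = 9.

k = 9


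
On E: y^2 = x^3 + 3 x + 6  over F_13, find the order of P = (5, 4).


Compute successive multiples of P until we hit O:
  1P = (5, 4)
  2P = (3, 9)
  3P = (8, 10)
  4P = (4, 11)
  5P = (1, 7)
  6P = (10, 3)
  7P = (10, 10)
  8P = (1, 6)
  ... (continuing to 13P)
  13P = O

ord(P) = 13


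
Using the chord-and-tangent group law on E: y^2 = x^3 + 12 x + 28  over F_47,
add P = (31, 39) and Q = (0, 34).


P != Q, so use the chord formula.
s = (y2 - y1) / (x2 - x1) = (42) / (16) mod 47 = 32
x3 = s^2 - x1 - x2 mod 47 = 32^2 - 31 - 0 = 6
y3 = s (x1 - x3) - y1 mod 47 = 32 * (31 - 6) - 39 = 9

P + Q = (6, 9)


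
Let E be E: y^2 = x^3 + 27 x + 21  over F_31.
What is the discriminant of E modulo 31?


4 a^3 + 27 b^2 = 4*27^3 + 27*21^2 = 78732 + 11907 = 90639
Delta = -16 * (90639) = -1450224
Delta mod 31 = 18

Delta = 18 (mod 31)


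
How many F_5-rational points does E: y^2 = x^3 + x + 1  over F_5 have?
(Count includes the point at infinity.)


For each x in F_5, count y with y^2 = x^3 + 1 x + 1 mod 5:
  x = 0: RHS = 1, y in [1, 4]  -> 2 point(s)
  x = 2: RHS = 1, y in [1, 4]  -> 2 point(s)
  x = 3: RHS = 1, y in [1, 4]  -> 2 point(s)
  x = 4: RHS = 4, y in [2, 3]  -> 2 point(s)
Affine points: 8. Add the point at infinity: total = 9.

#E(F_5) = 9


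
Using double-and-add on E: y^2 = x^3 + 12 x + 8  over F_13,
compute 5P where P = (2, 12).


k = 5 = 101_2 (binary, LSB first: 101)
Double-and-add from P = (2, 12):
  bit 0 = 1: acc = O + (2, 12) = (2, 12)
  bit 1 = 0: acc unchanged = (2, 12)
  bit 2 = 1: acc = (2, 12) + (6, 7) = (9, 0)

5P = (9, 0)


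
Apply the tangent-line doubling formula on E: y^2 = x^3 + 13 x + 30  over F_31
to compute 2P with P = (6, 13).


Doubling: s = (3 x1^2 + a) / (2 y1)
s = (3*6^2 + 13) / (2*13) mod 31 = 13
x3 = s^2 - 2 x1 mod 31 = 13^2 - 2*6 = 2
y3 = s (x1 - x3) - y1 mod 31 = 13 * (6 - 2) - 13 = 8

2P = (2, 8)


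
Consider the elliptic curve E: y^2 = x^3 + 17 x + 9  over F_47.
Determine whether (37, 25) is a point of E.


Check whether y^2 = x^3 + 17 x + 9 (mod 47) for (x, y) = (37, 25).
LHS: y^2 = 25^2 mod 47 = 14
RHS: x^3 + 17 x + 9 = 37^3 + 17*37 + 9 mod 47 = 14
LHS = RHS

Yes, on the curve
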